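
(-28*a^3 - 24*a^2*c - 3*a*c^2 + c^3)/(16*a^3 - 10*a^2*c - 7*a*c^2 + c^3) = (-14*a^2 - 5*a*c + c^2)/(8*a^2 - 9*a*c + c^2)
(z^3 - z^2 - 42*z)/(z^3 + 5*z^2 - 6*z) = (z - 7)/(z - 1)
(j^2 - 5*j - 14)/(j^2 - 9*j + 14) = (j + 2)/(j - 2)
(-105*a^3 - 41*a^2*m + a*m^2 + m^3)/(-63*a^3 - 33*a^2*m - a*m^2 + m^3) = (5*a + m)/(3*a + m)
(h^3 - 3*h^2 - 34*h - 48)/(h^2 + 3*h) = h - 6 - 16/h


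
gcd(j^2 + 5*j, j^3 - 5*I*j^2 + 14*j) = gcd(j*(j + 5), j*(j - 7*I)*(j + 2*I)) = j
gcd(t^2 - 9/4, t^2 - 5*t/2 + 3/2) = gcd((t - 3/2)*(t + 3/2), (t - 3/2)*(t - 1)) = t - 3/2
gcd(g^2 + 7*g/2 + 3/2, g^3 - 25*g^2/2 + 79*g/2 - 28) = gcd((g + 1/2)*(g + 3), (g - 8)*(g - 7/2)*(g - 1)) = 1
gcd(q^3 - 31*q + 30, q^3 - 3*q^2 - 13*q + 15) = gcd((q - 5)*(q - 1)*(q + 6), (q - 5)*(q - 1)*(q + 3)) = q^2 - 6*q + 5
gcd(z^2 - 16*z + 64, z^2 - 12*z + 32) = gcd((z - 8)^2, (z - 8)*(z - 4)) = z - 8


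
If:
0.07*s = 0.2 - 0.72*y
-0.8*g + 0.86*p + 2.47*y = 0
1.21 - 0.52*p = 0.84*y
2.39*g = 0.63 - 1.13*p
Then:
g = -5.18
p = 11.51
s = 61.33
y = -5.68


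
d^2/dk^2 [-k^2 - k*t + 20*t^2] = -2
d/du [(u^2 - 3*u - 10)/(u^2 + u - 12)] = 2*(2*u^2 - 2*u + 23)/(u^4 + 2*u^3 - 23*u^2 - 24*u + 144)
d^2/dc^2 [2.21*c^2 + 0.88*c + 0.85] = 4.42000000000000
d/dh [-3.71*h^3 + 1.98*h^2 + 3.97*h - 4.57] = -11.13*h^2 + 3.96*h + 3.97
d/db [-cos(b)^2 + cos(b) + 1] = -sin(b) + sin(2*b)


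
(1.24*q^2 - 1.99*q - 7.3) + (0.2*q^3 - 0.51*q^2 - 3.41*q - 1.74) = 0.2*q^3 + 0.73*q^2 - 5.4*q - 9.04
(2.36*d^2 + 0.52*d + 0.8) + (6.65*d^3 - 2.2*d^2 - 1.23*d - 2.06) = 6.65*d^3 + 0.16*d^2 - 0.71*d - 1.26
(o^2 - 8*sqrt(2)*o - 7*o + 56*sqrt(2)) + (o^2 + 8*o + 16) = 2*o^2 - 8*sqrt(2)*o + o + 16 + 56*sqrt(2)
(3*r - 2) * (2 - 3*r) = -9*r^2 + 12*r - 4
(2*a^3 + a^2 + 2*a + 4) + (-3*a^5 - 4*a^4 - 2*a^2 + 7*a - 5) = -3*a^5 - 4*a^4 + 2*a^3 - a^2 + 9*a - 1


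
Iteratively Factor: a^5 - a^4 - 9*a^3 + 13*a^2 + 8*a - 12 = (a - 2)*(a^4 + a^3 - 7*a^2 - a + 6) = (a - 2)*(a + 1)*(a^3 - 7*a + 6) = (a - 2)*(a - 1)*(a + 1)*(a^2 + a - 6) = (a - 2)^2*(a - 1)*(a + 1)*(a + 3)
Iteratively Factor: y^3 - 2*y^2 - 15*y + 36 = (y - 3)*(y^2 + y - 12) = (y - 3)^2*(y + 4)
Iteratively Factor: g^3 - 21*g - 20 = (g + 4)*(g^2 - 4*g - 5) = (g - 5)*(g + 4)*(g + 1)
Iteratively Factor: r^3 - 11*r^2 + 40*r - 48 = (r - 4)*(r^2 - 7*r + 12) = (r - 4)*(r - 3)*(r - 4)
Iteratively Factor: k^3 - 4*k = (k + 2)*(k^2 - 2*k) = k*(k + 2)*(k - 2)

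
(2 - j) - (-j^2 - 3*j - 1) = j^2 + 2*j + 3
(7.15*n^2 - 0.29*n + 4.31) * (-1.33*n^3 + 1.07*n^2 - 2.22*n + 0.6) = -9.5095*n^5 + 8.0362*n^4 - 21.9156*n^3 + 9.5455*n^2 - 9.7422*n + 2.586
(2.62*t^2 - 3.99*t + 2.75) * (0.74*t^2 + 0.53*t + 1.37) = 1.9388*t^4 - 1.564*t^3 + 3.5097*t^2 - 4.0088*t + 3.7675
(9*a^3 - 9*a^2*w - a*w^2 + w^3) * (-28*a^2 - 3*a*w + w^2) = -252*a^5 + 225*a^4*w + 64*a^3*w^2 - 34*a^2*w^3 - 4*a*w^4 + w^5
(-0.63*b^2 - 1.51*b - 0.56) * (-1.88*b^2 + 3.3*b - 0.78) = 1.1844*b^4 + 0.7598*b^3 - 3.4388*b^2 - 0.6702*b + 0.4368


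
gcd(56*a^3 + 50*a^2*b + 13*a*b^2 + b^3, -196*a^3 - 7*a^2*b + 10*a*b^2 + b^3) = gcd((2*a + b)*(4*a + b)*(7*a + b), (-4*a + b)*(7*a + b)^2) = 7*a + b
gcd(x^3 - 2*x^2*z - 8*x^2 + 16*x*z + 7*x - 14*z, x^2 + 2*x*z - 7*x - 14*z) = x - 7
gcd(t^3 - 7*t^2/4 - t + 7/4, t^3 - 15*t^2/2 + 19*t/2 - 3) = t - 1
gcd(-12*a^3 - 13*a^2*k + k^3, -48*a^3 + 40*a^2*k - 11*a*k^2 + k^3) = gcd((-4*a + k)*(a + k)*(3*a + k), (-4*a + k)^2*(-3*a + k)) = 4*a - k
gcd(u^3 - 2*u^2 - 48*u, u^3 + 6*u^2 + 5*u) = u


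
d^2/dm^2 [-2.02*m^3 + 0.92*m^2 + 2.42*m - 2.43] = 1.84 - 12.12*m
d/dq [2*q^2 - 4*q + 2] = 4*q - 4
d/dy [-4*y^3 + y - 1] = 1 - 12*y^2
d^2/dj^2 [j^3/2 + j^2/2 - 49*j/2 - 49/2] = 3*j + 1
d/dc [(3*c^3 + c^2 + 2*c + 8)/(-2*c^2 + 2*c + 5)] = 3*(-2*c^4 + 4*c^3 + 17*c^2 + 14*c - 2)/(4*c^4 - 8*c^3 - 16*c^2 + 20*c + 25)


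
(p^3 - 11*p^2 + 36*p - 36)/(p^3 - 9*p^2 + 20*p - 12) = (p - 3)/(p - 1)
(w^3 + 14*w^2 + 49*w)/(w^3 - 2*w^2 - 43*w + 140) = w*(w + 7)/(w^2 - 9*w + 20)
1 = 1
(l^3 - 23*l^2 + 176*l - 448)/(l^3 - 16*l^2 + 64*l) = (l - 7)/l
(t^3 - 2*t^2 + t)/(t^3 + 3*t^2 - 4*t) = (t - 1)/(t + 4)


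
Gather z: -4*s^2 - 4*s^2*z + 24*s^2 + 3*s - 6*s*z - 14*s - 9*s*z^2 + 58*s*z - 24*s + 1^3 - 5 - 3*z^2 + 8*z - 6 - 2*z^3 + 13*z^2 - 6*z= 20*s^2 - 35*s - 2*z^3 + z^2*(10 - 9*s) + z*(-4*s^2 + 52*s + 2) - 10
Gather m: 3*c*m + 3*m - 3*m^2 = -3*m^2 + m*(3*c + 3)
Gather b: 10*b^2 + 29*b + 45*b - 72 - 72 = 10*b^2 + 74*b - 144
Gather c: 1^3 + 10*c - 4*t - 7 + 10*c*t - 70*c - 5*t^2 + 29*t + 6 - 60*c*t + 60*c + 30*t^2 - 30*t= -50*c*t + 25*t^2 - 5*t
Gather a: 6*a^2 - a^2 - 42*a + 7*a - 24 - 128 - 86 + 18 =5*a^2 - 35*a - 220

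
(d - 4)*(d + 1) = d^2 - 3*d - 4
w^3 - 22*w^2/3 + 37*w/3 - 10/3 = (w - 5)*(w - 2)*(w - 1/3)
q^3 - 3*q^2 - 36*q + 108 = (q - 6)*(q - 3)*(q + 6)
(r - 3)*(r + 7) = r^2 + 4*r - 21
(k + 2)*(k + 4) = k^2 + 6*k + 8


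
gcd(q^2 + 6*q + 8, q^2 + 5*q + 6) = q + 2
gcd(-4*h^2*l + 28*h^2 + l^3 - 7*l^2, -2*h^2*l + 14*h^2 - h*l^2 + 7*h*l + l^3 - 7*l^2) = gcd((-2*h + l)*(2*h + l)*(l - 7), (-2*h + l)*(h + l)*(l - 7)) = 2*h*l - 14*h - l^2 + 7*l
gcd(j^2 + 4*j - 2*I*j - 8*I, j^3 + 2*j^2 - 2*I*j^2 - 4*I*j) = j - 2*I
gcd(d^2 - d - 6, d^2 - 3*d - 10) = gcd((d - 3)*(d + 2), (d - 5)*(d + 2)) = d + 2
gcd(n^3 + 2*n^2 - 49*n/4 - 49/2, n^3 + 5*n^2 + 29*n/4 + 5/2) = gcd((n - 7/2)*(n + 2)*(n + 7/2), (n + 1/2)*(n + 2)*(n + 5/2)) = n + 2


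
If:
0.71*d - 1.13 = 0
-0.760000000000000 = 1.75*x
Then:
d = 1.59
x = -0.43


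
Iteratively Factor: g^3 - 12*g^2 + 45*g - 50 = (g - 2)*(g^2 - 10*g + 25) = (g - 5)*(g - 2)*(g - 5)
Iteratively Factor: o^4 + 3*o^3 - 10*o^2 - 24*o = (o + 4)*(o^3 - o^2 - 6*o) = (o + 2)*(o + 4)*(o^2 - 3*o) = (o - 3)*(o + 2)*(o + 4)*(o)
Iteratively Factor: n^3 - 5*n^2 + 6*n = (n - 3)*(n^2 - 2*n) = (n - 3)*(n - 2)*(n)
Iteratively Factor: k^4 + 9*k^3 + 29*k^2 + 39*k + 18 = (k + 3)*(k^3 + 6*k^2 + 11*k + 6) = (k + 3)^2*(k^2 + 3*k + 2) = (k + 2)*(k + 3)^2*(k + 1)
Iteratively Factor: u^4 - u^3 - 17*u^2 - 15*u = (u + 1)*(u^3 - 2*u^2 - 15*u) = (u + 1)*(u + 3)*(u^2 - 5*u) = u*(u + 1)*(u + 3)*(u - 5)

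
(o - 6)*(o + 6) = o^2 - 36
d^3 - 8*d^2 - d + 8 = (d - 8)*(d - 1)*(d + 1)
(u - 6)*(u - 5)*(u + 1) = u^3 - 10*u^2 + 19*u + 30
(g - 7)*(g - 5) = g^2 - 12*g + 35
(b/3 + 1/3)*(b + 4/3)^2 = b^3/3 + 11*b^2/9 + 40*b/27 + 16/27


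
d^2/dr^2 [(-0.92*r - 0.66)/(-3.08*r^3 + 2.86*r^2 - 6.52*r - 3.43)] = (52.364928*r^5 + 26.507712*r^4 - 114.920608*r^3 - 4.71662399999998*r^2 - 61.52784*r + 27.91364)/(29.218112*r^9 - 81.393312*r^8 + 261.133488*r^7 - 270.378856*r^6 + 371.503968*r^5 + 132.70818*r^4 + 2.11610799999994*r^3 + 336.489174*r^2 + 230.121444*r + 40.353607)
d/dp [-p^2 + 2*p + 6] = 2 - 2*p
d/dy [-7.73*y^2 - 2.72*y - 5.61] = -15.46*y - 2.72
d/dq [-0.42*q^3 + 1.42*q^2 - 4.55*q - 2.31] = -1.26*q^2 + 2.84*q - 4.55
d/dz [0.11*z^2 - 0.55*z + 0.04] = 0.22*z - 0.55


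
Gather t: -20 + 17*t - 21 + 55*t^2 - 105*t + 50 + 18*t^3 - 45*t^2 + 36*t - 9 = 18*t^3 + 10*t^2 - 52*t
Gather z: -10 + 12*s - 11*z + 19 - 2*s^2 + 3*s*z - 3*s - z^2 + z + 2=-2*s^2 + 9*s - z^2 + z*(3*s - 10) + 11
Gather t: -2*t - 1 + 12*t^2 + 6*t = 12*t^2 + 4*t - 1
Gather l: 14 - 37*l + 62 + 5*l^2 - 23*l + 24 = 5*l^2 - 60*l + 100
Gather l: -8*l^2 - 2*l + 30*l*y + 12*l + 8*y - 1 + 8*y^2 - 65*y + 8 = -8*l^2 + l*(30*y + 10) + 8*y^2 - 57*y + 7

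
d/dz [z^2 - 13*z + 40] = 2*z - 13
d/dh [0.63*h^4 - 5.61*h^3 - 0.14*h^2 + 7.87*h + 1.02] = 2.52*h^3 - 16.83*h^2 - 0.28*h + 7.87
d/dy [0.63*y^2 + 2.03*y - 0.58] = 1.26*y + 2.03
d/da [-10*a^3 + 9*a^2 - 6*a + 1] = -30*a^2 + 18*a - 6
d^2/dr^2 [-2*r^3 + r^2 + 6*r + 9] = 2 - 12*r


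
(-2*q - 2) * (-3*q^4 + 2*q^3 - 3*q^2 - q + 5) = 6*q^5 + 2*q^4 + 2*q^3 + 8*q^2 - 8*q - 10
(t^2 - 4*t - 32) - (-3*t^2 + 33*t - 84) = 4*t^2 - 37*t + 52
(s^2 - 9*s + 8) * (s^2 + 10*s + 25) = s^4 + s^3 - 57*s^2 - 145*s + 200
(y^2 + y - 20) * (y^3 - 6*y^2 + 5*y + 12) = y^5 - 5*y^4 - 21*y^3 + 137*y^2 - 88*y - 240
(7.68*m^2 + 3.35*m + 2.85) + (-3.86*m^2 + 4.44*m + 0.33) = 3.82*m^2 + 7.79*m + 3.18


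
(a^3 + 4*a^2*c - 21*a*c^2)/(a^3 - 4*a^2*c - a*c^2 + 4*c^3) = a*(a^2 + 4*a*c - 21*c^2)/(a^3 - 4*a^2*c - a*c^2 + 4*c^3)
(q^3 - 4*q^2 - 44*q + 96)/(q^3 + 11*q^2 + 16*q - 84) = (q - 8)/(q + 7)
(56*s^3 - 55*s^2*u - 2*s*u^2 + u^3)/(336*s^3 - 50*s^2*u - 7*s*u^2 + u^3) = (s - u)/(6*s - u)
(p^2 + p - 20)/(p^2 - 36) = (p^2 + p - 20)/(p^2 - 36)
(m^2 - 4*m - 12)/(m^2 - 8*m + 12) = (m + 2)/(m - 2)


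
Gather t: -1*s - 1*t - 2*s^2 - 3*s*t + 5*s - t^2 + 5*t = -2*s^2 + 4*s - t^2 + t*(4 - 3*s)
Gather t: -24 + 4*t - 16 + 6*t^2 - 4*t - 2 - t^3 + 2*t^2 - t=-t^3 + 8*t^2 - t - 42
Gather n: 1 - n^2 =1 - n^2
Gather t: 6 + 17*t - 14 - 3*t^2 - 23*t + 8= -3*t^2 - 6*t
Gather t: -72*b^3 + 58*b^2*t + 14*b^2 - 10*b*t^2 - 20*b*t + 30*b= -72*b^3 + 14*b^2 - 10*b*t^2 + 30*b + t*(58*b^2 - 20*b)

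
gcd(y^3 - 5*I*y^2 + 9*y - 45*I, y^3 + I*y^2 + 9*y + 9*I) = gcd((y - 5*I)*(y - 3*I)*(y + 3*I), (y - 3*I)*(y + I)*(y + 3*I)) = y^2 + 9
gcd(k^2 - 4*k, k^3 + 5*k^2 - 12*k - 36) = 1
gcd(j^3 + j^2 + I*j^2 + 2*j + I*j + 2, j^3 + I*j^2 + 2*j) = j^2 + I*j + 2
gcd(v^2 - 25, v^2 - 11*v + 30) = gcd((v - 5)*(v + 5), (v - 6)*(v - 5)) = v - 5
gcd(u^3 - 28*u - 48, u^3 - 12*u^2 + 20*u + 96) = u^2 - 4*u - 12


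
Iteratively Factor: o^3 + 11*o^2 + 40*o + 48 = (o + 3)*(o^2 + 8*o + 16) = (o + 3)*(o + 4)*(o + 4)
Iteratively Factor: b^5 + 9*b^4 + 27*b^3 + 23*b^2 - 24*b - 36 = (b + 2)*(b^4 + 7*b^3 + 13*b^2 - 3*b - 18) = (b - 1)*(b + 2)*(b^3 + 8*b^2 + 21*b + 18) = (b - 1)*(b + 2)*(b + 3)*(b^2 + 5*b + 6) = (b - 1)*(b + 2)^2*(b + 3)*(b + 3)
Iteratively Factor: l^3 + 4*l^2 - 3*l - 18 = (l + 3)*(l^2 + l - 6) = (l + 3)^2*(l - 2)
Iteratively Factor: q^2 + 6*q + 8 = (q + 2)*(q + 4)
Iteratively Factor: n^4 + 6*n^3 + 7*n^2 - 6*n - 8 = (n + 2)*(n^3 + 4*n^2 - n - 4) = (n + 2)*(n + 4)*(n^2 - 1) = (n - 1)*(n + 2)*(n + 4)*(n + 1)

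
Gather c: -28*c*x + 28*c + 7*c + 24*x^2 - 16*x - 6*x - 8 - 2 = c*(35 - 28*x) + 24*x^2 - 22*x - 10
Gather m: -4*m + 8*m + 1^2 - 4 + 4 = 4*m + 1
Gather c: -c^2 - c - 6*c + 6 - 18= -c^2 - 7*c - 12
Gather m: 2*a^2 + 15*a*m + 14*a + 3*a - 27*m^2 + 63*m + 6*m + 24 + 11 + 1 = 2*a^2 + 17*a - 27*m^2 + m*(15*a + 69) + 36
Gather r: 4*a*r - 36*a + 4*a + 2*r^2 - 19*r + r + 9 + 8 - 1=-32*a + 2*r^2 + r*(4*a - 18) + 16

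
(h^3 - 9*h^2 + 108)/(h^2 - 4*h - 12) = (h^2 - 3*h - 18)/(h + 2)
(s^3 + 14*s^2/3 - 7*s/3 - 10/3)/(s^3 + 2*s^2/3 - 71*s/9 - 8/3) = 3*(3*s^3 + 14*s^2 - 7*s - 10)/(9*s^3 + 6*s^2 - 71*s - 24)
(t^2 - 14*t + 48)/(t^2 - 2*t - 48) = (t - 6)/(t + 6)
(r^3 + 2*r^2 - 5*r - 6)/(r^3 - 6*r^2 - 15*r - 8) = (r^2 + r - 6)/(r^2 - 7*r - 8)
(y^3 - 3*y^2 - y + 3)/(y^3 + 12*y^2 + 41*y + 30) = (y^2 - 4*y + 3)/(y^2 + 11*y + 30)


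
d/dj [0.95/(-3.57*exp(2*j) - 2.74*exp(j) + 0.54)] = (6.783*exp(j) + 2.603)*exp(j)/(3.57*exp(2*j) + 2.74*exp(j) - 0.54)^2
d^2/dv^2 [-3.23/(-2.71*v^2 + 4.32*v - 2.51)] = (-47.442886*v^2 + 75.628512*v + 3.23*(5.42*v - 4.32)*(10.84*v - 8.64) - 43.941566)/(2.71*v^2 - 4.32*v + 2.51)^3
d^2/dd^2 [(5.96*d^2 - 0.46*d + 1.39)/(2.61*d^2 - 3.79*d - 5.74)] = (111.644316*d^3 + 592.547778*d^2 - 123.84711*d + 494.330114)/(17.779581*d^6 - 77.453577*d^5 - 4.83345899999999*d^4 + 286.237097*d^3 + 10.629906*d^2 - 374.614212*d - 189.119224)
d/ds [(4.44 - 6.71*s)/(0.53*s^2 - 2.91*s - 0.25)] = (3.5563*s^2 - 4.7064*s + 14.5979)/(0.2809*s^4 - 3.0846*s^3 + 8.2031*s^2 + 1.455*s + 0.0625)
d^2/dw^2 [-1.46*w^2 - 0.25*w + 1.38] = -2.92000000000000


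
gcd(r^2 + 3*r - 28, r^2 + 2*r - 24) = r - 4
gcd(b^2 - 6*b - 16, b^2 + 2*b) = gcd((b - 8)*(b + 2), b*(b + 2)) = b + 2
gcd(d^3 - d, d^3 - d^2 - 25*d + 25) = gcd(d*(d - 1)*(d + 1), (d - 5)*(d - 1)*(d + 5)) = d - 1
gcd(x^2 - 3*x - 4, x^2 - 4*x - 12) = 1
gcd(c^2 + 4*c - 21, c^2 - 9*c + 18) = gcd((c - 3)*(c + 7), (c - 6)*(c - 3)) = c - 3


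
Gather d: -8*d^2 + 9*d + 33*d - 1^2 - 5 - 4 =-8*d^2 + 42*d - 10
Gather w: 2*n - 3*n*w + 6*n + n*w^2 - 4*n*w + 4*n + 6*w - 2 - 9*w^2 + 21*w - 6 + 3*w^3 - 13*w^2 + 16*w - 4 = 12*n + 3*w^3 + w^2*(n - 22) + w*(43 - 7*n) - 12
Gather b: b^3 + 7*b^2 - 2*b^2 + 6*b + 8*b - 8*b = b^3 + 5*b^2 + 6*b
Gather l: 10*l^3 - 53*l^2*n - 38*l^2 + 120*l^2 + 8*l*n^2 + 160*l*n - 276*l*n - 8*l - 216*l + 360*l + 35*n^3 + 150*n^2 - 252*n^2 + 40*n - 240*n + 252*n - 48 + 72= 10*l^3 + l^2*(82 - 53*n) + l*(8*n^2 - 116*n + 136) + 35*n^3 - 102*n^2 + 52*n + 24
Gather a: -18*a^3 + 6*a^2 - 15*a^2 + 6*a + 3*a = -18*a^3 - 9*a^2 + 9*a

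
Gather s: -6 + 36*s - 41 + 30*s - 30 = 66*s - 77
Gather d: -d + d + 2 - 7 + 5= 0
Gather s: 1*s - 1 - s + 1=0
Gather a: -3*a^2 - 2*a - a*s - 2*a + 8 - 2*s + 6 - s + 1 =-3*a^2 + a*(-s - 4) - 3*s + 15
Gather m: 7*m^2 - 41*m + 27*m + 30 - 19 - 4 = 7*m^2 - 14*m + 7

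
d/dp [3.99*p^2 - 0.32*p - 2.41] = 7.98*p - 0.32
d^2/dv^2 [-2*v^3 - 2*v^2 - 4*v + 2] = -12*v - 4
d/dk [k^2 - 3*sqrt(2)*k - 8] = 2*k - 3*sqrt(2)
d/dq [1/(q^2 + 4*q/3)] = 6*(-3*q - 2)/(q^2*(3*q + 4)^2)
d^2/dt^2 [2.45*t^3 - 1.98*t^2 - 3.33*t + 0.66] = 14.7*t - 3.96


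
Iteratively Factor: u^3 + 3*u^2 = (u)*(u^2 + 3*u) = u^2*(u + 3)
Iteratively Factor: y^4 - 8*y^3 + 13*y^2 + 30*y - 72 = (y - 4)*(y^3 - 4*y^2 - 3*y + 18) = (y - 4)*(y - 3)*(y^2 - y - 6) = (y - 4)*(y - 3)^2*(y + 2)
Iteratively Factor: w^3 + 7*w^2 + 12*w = (w + 4)*(w^2 + 3*w) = (w + 3)*(w + 4)*(w)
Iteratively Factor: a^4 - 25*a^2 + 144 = (a + 3)*(a^3 - 3*a^2 - 16*a + 48) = (a + 3)*(a + 4)*(a^2 - 7*a + 12) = (a - 4)*(a + 3)*(a + 4)*(a - 3)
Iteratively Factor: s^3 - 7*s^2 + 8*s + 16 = (s + 1)*(s^2 - 8*s + 16) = (s - 4)*(s + 1)*(s - 4)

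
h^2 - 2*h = h*(h - 2)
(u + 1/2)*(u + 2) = u^2 + 5*u/2 + 1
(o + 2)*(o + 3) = o^2 + 5*o + 6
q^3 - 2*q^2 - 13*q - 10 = (q - 5)*(q + 1)*(q + 2)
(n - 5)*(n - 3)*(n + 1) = n^3 - 7*n^2 + 7*n + 15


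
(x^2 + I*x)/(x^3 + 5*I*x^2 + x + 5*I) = x/(x^2 + 4*I*x + 5)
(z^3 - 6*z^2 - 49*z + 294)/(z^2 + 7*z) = z - 13 + 42/z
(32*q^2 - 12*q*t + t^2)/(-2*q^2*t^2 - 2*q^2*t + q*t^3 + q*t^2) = (-32*q^2 + 12*q*t - t^2)/(q*t*(2*q*t + 2*q - t^2 - t))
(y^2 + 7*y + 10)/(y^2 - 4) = (y + 5)/(y - 2)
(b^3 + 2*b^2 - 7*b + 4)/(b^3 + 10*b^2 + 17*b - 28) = (b - 1)/(b + 7)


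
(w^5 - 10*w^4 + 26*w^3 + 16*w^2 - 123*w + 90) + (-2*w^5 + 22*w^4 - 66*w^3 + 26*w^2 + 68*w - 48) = -w^5 + 12*w^4 - 40*w^3 + 42*w^2 - 55*w + 42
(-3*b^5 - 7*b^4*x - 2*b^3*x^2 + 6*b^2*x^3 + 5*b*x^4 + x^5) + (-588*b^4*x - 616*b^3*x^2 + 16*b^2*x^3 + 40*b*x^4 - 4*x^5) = -3*b^5 - 595*b^4*x - 618*b^3*x^2 + 22*b^2*x^3 + 45*b*x^4 - 3*x^5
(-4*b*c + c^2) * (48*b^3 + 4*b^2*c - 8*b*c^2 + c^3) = -192*b^4*c + 32*b^3*c^2 + 36*b^2*c^3 - 12*b*c^4 + c^5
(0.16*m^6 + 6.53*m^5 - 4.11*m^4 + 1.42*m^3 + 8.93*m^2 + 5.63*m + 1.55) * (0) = 0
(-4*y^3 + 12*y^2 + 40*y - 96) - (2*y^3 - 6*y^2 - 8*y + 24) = -6*y^3 + 18*y^2 + 48*y - 120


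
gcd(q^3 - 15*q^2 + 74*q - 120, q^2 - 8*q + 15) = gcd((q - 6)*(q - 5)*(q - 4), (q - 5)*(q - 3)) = q - 5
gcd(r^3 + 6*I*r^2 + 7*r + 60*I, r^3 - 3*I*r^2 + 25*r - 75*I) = r^2 + 2*I*r + 15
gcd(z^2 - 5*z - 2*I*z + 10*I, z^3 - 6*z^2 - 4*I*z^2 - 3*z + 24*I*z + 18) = 1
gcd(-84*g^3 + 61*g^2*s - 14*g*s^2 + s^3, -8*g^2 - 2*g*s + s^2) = -4*g + s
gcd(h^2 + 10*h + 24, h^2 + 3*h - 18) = h + 6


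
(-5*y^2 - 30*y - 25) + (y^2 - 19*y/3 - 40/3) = -4*y^2 - 109*y/3 - 115/3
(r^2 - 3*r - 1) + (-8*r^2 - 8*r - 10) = -7*r^2 - 11*r - 11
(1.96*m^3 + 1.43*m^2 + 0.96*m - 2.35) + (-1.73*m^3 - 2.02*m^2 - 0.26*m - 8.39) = 0.23*m^3 - 0.59*m^2 + 0.7*m - 10.74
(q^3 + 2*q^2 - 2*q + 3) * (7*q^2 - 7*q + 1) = 7*q^5 + 7*q^4 - 27*q^3 + 37*q^2 - 23*q + 3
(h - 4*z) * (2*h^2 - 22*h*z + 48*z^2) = 2*h^3 - 30*h^2*z + 136*h*z^2 - 192*z^3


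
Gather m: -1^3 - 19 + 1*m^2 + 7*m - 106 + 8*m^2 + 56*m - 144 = 9*m^2 + 63*m - 270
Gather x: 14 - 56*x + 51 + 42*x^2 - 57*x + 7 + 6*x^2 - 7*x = 48*x^2 - 120*x + 72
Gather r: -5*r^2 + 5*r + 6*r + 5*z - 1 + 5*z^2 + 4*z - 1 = -5*r^2 + 11*r + 5*z^2 + 9*z - 2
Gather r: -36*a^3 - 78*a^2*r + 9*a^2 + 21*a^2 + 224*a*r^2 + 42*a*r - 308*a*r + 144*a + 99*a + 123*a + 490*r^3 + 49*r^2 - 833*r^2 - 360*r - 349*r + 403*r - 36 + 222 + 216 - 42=-36*a^3 + 30*a^2 + 366*a + 490*r^3 + r^2*(224*a - 784) + r*(-78*a^2 - 266*a - 306) + 360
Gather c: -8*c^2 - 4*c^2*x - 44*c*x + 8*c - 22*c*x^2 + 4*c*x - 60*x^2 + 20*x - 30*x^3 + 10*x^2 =c^2*(-4*x - 8) + c*(-22*x^2 - 40*x + 8) - 30*x^3 - 50*x^2 + 20*x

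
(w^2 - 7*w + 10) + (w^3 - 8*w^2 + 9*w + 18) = w^3 - 7*w^2 + 2*w + 28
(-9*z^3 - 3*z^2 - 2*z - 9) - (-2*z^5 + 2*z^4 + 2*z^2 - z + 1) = 2*z^5 - 2*z^4 - 9*z^3 - 5*z^2 - z - 10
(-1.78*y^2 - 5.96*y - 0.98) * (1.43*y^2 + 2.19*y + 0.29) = -2.5454*y^4 - 12.421*y^3 - 14.97*y^2 - 3.8746*y - 0.2842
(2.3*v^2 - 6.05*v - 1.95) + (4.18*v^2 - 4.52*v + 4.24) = 6.48*v^2 - 10.57*v + 2.29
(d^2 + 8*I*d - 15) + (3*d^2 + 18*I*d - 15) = 4*d^2 + 26*I*d - 30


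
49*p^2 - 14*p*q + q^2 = (-7*p + q)^2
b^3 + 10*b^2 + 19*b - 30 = (b - 1)*(b + 5)*(b + 6)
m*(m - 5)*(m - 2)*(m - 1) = m^4 - 8*m^3 + 17*m^2 - 10*m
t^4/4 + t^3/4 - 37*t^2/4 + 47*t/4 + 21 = (t/4 + 1/4)*(t - 4)*(t - 3)*(t + 7)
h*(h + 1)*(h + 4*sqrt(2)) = h^3 + h^2 + 4*sqrt(2)*h^2 + 4*sqrt(2)*h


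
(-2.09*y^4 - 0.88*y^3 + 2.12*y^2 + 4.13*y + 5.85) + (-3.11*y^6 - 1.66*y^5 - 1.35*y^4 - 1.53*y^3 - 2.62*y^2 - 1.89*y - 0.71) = -3.11*y^6 - 1.66*y^5 - 3.44*y^4 - 2.41*y^3 - 0.5*y^2 + 2.24*y + 5.14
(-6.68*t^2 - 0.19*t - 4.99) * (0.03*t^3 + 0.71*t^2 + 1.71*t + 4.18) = -0.2004*t^5 - 4.7485*t^4 - 11.7074*t^3 - 31.7902*t^2 - 9.3271*t - 20.8582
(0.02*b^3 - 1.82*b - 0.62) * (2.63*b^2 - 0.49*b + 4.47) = 0.0526*b^5 - 0.0098*b^4 - 4.6972*b^3 - 0.7388*b^2 - 7.8316*b - 2.7714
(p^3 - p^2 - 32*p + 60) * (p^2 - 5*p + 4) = p^5 - 6*p^4 - 23*p^3 + 216*p^2 - 428*p + 240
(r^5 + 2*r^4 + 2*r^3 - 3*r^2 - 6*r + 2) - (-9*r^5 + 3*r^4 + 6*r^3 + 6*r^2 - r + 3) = 10*r^5 - r^4 - 4*r^3 - 9*r^2 - 5*r - 1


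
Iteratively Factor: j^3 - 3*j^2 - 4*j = (j + 1)*(j^2 - 4*j) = (j - 4)*(j + 1)*(j)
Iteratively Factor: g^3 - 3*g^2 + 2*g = (g)*(g^2 - 3*g + 2) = g*(g - 2)*(g - 1)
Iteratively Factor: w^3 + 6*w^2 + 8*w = (w)*(w^2 + 6*w + 8) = w*(w + 2)*(w + 4)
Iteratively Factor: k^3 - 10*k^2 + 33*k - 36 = (k - 3)*(k^2 - 7*k + 12) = (k - 3)^2*(k - 4)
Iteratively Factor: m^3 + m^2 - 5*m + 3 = (m - 1)*(m^2 + 2*m - 3) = (m - 1)^2*(m + 3)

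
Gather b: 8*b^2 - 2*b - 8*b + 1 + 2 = 8*b^2 - 10*b + 3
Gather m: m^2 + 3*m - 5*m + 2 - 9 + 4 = m^2 - 2*m - 3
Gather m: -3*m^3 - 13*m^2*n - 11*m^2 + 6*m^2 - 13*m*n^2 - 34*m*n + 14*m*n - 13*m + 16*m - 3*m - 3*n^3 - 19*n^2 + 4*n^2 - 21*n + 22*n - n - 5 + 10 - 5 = -3*m^3 + m^2*(-13*n - 5) + m*(-13*n^2 - 20*n) - 3*n^3 - 15*n^2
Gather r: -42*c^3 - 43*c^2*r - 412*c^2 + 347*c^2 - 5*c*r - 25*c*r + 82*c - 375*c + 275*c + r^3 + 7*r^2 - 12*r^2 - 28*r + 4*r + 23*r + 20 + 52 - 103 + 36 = -42*c^3 - 65*c^2 - 18*c + r^3 - 5*r^2 + r*(-43*c^2 - 30*c - 1) + 5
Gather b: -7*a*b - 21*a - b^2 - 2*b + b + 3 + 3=-21*a - b^2 + b*(-7*a - 1) + 6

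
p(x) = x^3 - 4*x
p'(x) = 3*x^2 - 4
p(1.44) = -2.77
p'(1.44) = 2.22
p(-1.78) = 1.48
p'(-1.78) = 5.51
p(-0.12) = 0.48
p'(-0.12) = -3.96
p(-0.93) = 2.92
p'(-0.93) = -1.41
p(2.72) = 9.24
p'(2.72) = 18.20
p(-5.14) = -115.24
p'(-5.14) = 75.26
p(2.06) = 0.50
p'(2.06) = 8.73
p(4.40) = 67.58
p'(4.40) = 54.08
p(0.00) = 0.00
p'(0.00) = -4.00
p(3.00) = 15.00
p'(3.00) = 23.00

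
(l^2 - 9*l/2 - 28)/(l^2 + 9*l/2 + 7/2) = (l - 8)/(l + 1)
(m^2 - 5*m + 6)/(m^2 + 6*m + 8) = (m^2 - 5*m + 6)/(m^2 + 6*m + 8)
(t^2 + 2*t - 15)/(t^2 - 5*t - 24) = (-t^2 - 2*t + 15)/(-t^2 + 5*t + 24)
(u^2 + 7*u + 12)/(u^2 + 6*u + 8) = (u + 3)/(u + 2)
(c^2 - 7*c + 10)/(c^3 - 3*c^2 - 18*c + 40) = 1/(c + 4)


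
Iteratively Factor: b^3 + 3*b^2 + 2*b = (b + 1)*(b^2 + 2*b) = (b + 1)*(b + 2)*(b)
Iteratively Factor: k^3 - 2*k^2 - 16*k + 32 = (k - 2)*(k^2 - 16) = (k - 4)*(k - 2)*(k + 4)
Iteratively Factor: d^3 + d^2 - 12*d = (d)*(d^2 + d - 12) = d*(d - 3)*(d + 4)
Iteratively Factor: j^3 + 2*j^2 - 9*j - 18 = (j - 3)*(j^2 + 5*j + 6) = (j - 3)*(j + 2)*(j + 3)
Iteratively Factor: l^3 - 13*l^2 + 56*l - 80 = (l - 4)*(l^2 - 9*l + 20) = (l - 4)^2*(l - 5)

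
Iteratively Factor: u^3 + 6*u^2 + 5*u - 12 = (u + 3)*(u^2 + 3*u - 4) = (u - 1)*(u + 3)*(u + 4)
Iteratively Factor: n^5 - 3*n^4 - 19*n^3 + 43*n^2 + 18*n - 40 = (n - 2)*(n^4 - n^3 - 21*n^2 + n + 20) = (n - 2)*(n + 1)*(n^3 - 2*n^2 - 19*n + 20) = (n - 2)*(n - 1)*(n + 1)*(n^2 - n - 20) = (n - 5)*(n - 2)*(n - 1)*(n + 1)*(n + 4)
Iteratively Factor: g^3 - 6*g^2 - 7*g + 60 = (g - 4)*(g^2 - 2*g - 15) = (g - 5)*(g - 4)*(g + 3)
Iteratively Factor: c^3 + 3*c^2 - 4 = (c + 2)*(c^2 + c - 2) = (c - 1)*(c + 2)*(c + 2)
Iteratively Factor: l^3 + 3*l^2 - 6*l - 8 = (l + 4)*(l^2 - l - 2) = (l - 2)*(l + 4)*(l + 1)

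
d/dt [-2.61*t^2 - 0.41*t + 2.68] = -5.22*t - 0.41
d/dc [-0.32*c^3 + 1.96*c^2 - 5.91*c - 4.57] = -0.96*c^2 + 3.92*c - 5.91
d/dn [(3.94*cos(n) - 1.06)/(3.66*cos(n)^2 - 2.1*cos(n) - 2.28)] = (14.4204*cos(n)^2 - 7.7592*cos(n) + 11.2092)*sin(n)/(13.3956*cos(n)^4 - 15.372*cos(n)^3 - 12.2796*cos(n)^2 + 9.576*cos(n) + 5.1984)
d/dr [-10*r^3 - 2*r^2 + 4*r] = -30*r^2 - 4*r + 4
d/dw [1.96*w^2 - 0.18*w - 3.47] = 3.92*w - 0.18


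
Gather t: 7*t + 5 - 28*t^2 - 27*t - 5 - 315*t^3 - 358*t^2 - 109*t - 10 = -315*t^3 - 386*t^2 - 129*t - 10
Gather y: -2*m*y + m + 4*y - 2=m + y*(4 - 2*m) - 2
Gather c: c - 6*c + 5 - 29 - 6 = -5*c - 30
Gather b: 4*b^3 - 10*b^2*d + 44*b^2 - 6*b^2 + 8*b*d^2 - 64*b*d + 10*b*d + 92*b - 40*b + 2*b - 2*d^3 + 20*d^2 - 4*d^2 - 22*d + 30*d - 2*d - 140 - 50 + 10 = 4*b^3 + b^2*(38 - 10*d) + b*(8*d^2 - 54*d + 54) - 2*d^3 + 16*d^2 + 6*d - 180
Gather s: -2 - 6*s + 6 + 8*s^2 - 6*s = 8*s^2 - 12*s + 4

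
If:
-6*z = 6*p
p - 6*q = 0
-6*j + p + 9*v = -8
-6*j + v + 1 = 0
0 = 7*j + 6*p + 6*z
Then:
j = 0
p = 1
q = 1/6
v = -1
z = -1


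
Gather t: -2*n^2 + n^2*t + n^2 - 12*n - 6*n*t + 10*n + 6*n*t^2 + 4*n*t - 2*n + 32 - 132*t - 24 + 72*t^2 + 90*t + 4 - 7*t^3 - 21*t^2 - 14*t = -n^2 - 4*n - 7*t^3 + t^2*(6*n + 51) + t*(n^2 - 2*n - 56) + 12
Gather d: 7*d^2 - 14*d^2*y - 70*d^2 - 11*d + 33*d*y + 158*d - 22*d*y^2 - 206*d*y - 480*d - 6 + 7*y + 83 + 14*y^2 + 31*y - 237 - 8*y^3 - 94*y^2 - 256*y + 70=d^2*(-14*y - 63) + d*(-22*y^2 - 173*y - 333) - 8*y^3 - 80*y^2 - 218*y - 90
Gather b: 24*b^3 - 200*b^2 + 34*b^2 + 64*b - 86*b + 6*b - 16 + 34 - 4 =24*b^3 - 166*b^2 - 16*b + 14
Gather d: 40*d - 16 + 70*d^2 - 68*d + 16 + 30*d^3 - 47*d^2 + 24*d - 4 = 30*d^3 + 23*d^2 - 4*d - 4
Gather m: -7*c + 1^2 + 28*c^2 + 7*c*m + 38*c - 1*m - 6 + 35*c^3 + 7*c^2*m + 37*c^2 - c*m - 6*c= 35*c^3 + 65*c^2 + 25*c + m*(7*c^2 + 6*c - 1) - 5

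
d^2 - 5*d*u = d*(d - 5*u)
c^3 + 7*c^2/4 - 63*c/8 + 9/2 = (c - 3/2)*(c - 3/4)*(c + 4)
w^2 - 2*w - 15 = (w - 5)*(w + 3)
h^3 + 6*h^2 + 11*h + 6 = (h + 1)*(h + 2)*(h + 3)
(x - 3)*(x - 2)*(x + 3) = x^3 - 2*x^2 - 9*x + 18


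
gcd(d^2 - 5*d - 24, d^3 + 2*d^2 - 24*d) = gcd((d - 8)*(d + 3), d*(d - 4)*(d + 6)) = 1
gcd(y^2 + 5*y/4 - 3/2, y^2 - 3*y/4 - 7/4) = 1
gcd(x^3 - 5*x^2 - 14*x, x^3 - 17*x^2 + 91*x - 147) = x - 7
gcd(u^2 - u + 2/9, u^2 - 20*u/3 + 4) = u - 2/3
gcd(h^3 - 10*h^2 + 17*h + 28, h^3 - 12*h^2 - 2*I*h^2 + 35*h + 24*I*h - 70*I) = h - 7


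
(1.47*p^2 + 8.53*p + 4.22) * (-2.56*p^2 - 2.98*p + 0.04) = -3.7632*p^4 - 26.2174*p^3 - 36.1638*p^2 - 12.2344*p + 0.1688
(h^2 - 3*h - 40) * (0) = 0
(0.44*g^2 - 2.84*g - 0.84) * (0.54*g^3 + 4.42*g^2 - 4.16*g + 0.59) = 0.2376*g^5 + 0.4112*g^4 - 14.8368*g^3 + 8.3612*g^2 + 1.8188*g - 0.4956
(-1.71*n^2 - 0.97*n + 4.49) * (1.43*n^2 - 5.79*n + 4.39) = -2.4453*n^4 + 8.5138*n^3 + 4.5301*n^2 - 30.2554*n + 19.7111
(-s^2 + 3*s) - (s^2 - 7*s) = -2*s^2 + 10*s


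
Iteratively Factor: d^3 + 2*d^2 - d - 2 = (d - 1)*(d^2 + 3*d + 2) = (d - 1)*(d + 1)*(d + 2)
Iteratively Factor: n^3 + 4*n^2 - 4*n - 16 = (n + 2)*(n^2 + 2*n - 8) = (n + 2)*(n + 4)*(n - 2)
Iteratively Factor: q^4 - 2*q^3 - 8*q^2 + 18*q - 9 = (q - 1)*(q^3 - q^2 - 9*q + 9) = (q - 3)*(q - 1)*(q^2 + 2*q - 3) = (q - 3)*(q - 1)^2*(q + 3)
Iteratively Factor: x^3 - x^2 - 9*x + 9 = (x - 3)*(x^2 + 2*x - 3) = (x - 3)*(x - 1)*(x + 3)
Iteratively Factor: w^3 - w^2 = (w - 1)*(w^2) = w*(w - 1)*(w)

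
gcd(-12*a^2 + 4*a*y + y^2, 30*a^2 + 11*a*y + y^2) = 6*a + y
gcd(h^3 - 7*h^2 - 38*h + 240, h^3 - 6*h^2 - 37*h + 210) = h^2 + h - 30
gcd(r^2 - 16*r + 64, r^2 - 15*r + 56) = r - 8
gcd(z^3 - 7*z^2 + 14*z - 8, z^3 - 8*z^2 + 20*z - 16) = z^2 - 6*z + 8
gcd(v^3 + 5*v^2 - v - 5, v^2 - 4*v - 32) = 1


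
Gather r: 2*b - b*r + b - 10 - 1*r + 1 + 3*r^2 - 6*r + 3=3*b + 3*r^2 + r*(-b - 7) - 6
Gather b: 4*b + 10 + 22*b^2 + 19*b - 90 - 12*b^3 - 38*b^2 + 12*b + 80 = -12*b^3 - 16*b^2 + 35*b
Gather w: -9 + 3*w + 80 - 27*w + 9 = 80 - 24*w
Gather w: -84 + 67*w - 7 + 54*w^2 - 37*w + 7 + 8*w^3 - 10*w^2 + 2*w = 8*w^3 + 44*w^2 + 32*w - 84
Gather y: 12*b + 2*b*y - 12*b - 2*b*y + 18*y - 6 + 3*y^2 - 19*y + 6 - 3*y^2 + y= 0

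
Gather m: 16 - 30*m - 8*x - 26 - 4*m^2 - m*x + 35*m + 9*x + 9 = -4*m^2 + m*(5 - x) + x - 1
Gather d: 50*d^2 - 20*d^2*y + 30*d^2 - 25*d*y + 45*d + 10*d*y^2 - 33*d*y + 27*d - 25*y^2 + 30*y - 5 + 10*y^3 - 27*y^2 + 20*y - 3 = d^2*(80 - 20*y) + d*(10*y^2 - 58*y + 72) + 10*y^3 - 52*y^2 + 50*y - 8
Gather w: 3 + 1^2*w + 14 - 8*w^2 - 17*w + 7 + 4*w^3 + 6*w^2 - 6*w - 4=4*w^3 - 2*w^2 - 22*w + 20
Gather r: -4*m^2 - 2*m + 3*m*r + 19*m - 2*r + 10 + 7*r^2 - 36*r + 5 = -4*m^2 + 17*m + 7*r^2 + r*(3*m - 38) + 15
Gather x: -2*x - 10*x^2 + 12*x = -10*x^2 + 10*x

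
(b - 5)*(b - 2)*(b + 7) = b^3 - 39*b + 70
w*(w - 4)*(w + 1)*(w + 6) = w^4 + 3*w^3 - 22*w^2 - 24*w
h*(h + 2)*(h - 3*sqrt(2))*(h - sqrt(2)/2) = h^4 - 7*sqrt(2)*h^3/2 + 2*h^3 - 7*sqrt(2)*h^2 + 3*h^2 + 6*h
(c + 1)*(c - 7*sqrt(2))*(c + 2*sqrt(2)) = c^3 - 5*sqrt(2)*c^2 + c^2 - 28*c - 5*sqrt(2)*c - 28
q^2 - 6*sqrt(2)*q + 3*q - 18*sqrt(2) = (q + 3)*(q - 6*sqrt(2))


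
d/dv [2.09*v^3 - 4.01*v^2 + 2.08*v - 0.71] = 6.27*v^2 - 8.02*v + 2.08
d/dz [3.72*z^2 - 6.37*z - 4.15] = 7.44*z - 6.37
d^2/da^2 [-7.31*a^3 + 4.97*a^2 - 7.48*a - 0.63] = 9.94 - 43.86*a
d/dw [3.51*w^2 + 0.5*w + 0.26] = 7.02*w + 0.5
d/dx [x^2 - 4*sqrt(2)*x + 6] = 2*x - 4*sqrt(2)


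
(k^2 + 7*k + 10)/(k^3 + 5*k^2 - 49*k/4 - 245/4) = 4*(k + 2)/(4*k^2 - 49)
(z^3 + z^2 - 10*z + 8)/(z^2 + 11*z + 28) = (z^2 - 3*z + 2)/(z + 7)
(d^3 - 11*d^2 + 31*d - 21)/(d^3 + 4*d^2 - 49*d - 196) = (d^2 - 4*d + 3)/(d^2 + 11*d + 28)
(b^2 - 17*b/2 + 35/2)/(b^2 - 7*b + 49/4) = 2*(b - 5)/(2*b - 7)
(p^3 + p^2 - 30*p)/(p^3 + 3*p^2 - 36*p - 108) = p*(p - 5)/(p^2 - 3*p - 18)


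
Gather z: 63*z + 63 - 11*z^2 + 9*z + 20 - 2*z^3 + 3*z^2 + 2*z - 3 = -2*z^3 - 8*z^2 + 74*z + 80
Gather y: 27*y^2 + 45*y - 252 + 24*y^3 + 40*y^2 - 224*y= 24*y^3 + 67*y^2 - 179*y - 252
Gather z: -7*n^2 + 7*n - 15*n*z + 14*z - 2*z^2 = -7*n^2 + 7*n - 2*z^2 + z*(14 - 15*n)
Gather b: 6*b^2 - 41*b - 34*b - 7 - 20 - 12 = 6*b^2 - 75*b - 39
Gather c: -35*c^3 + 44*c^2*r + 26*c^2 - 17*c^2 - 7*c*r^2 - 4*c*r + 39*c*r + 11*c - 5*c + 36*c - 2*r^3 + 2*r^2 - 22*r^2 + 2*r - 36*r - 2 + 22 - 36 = -35*c^3 + c^2*(44*r + 9) + c*(-7*r^2 + 35*r + 42) - 2*r^3 - 20*r^2 - 34*r - 16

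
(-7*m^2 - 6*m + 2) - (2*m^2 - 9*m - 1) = -9*m^2 + 3*m + 3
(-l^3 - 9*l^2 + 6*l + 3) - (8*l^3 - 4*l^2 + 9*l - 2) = -9*l^3 - 5*l^2 - 3*l + 5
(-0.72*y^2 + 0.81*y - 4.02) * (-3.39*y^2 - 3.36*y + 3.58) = 2.4408*y^4 - 0.3267*y^3 + 8.3286*y^2 + 16.407*y - 14.3916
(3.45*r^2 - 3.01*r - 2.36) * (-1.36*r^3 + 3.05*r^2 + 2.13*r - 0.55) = -4.692*r^5 + 14.6161*r^4 + 1.3776*r^3 - 15.5068*r^2 - 3.3713*r + 1.298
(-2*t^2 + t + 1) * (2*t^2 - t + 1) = -4*t^4 + 4*t^3 - t^2 + 1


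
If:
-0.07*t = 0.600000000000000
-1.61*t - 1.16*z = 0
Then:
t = -8.57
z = 11.90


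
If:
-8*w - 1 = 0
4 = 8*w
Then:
No Solution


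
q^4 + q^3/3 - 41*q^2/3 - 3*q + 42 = (q - 3)*(q - 2)*(q + 7/3)*(q + 3)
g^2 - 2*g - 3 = (g - 3)*(g + 1)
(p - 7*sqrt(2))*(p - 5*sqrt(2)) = p^2 - 12*sqrt(2)*p + 70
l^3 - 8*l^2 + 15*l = l*(l - 5)*(l - 3)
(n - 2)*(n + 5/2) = n^2 + n/2 - 5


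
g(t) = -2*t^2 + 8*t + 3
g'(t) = 8 - 4*t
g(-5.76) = -109.44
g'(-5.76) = 31.04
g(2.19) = 10.93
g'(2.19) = -0.76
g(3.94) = 3.47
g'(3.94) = -7.76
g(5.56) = -14.35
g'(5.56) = -14.24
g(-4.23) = -66.63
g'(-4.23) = 24.92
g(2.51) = 10.48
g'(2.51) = -2.04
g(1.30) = 10.02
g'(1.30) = 2.80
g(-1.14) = -8.72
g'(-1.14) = 12.56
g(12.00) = -189.00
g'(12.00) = -40.00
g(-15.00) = -567.00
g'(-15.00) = 68.00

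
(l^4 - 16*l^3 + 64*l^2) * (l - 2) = l^5 - 18*l^4 + 96*l^3 - 128*l^2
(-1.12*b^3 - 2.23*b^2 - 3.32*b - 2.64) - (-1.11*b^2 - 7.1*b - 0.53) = -1.12*b^3 - 1.12*b^2 + 3.78*b - 2.11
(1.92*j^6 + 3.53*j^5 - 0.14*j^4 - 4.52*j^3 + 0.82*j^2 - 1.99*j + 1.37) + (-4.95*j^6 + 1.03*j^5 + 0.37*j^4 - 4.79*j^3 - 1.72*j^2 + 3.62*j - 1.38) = -3.03*j^6 + 4.56*j^5 + 0.23*j^4 - 9.31*j^3 - 0.9*j^2 + 1.63*j - 0.00999999999999979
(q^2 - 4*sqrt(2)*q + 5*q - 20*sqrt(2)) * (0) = 0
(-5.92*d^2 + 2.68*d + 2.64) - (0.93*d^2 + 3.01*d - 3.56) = -6.85*d^2 - 0.33*d + 6.2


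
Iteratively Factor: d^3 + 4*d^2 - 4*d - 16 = (d + 2)*(d^2 + 2*d - 8) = (d + 2)*(d + 4)*(d - 2)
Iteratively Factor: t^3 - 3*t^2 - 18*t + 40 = (t + 4)*(t^2 - 7*t + 10) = (t - 2)*(t + 4)*(t - 5)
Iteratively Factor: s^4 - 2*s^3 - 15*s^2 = (s)*(s^3 - 2*s^2 - 15*s) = s*(s + 3)*(s^2 - 5*s) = s*(s - 5)*(s + 3)*(s)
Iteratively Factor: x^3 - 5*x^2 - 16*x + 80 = (x - 5)*(x^2 - 16) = (x - 5)*(x - 4)*(x + 4)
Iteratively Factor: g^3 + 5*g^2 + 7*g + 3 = (g + 1)*(g^2 + 4*g + 3) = (g + 1)^2*(g + 3)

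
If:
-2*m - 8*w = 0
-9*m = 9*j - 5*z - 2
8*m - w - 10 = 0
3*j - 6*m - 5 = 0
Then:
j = 45/11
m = 40/33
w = -10/33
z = 503/55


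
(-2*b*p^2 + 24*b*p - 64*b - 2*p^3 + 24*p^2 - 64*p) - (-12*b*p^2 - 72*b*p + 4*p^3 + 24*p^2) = 10*b*p^2 + 96*b*p - 64*b - 6*p^3 - 64*p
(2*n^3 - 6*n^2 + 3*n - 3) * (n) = 2*n^4 - 6*n^3 + 3*n^2 - 3*n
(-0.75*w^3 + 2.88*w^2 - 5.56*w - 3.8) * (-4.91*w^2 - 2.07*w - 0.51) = 3.6825*w^5 - 12.5883*w^4 + 21.7205*w^3 + 28.6984*w^2 + 10.7016*w + 1.938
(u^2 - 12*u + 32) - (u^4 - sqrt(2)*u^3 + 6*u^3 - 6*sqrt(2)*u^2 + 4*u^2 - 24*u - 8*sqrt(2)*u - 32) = -u^4 - 6*u^3 + sqrt(2)*u^3 - 3*u^2 + 6*sqrt(2)*u^2 + 8*sqrt(2)*u + 12*u + 64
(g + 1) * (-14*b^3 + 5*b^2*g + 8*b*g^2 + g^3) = -14*b^3*g - 14*b^3 + 5*b^2*g^2 + 5*b^2*g + 8*b*g^3 + 8*b*g^2 + g^4 + g^3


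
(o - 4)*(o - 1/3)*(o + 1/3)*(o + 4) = o^4 - 145*o^2/9 + 16/9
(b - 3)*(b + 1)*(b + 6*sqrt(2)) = b^3 - 2*b^2 + 6*sqrt(2)*b^2 - 12*sqrt(2)*b - 3*b - 18*sqrt(2)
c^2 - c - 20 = (c - 5)*(c + 4)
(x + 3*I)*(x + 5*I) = x^2 + 8*I*x - 15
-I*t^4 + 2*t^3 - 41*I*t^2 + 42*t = t*(t - 6*I)*(t + 7*I)*(-I*t + 1)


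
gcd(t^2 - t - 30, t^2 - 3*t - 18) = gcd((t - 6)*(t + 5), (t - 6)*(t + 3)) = t - 6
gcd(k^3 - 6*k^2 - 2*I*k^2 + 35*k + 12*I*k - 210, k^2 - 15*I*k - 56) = k - 7*I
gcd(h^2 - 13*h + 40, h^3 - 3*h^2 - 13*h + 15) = h - 5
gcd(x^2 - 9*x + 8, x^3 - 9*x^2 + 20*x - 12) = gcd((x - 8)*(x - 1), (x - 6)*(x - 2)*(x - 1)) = x - 1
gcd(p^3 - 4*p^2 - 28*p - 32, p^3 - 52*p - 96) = p^2 - 6*p - 16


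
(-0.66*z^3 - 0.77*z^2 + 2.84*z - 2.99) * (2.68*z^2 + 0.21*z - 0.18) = -1.7688*z^5 - 2.2022*z^4 + 7.5683*z^3 - 7.2782*z^2 - 1.1391*z + 0.5382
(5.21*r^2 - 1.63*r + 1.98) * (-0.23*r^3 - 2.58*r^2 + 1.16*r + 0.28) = -1.1983*r^5 - 13.0669*r^4 + 9.7936*r^3 - 5.5404*r^2 + 1.8404*r + 0.5544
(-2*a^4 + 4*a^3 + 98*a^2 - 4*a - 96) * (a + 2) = -2*a^5 + 106*a^3 + 192*a^2 - 104*a - 192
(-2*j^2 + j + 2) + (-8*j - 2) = -2*j^2 - 7*j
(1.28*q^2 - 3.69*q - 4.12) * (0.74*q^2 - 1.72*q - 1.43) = 0.9472*q^4 - 4.9322*q^3 + 1.4676*q^2 + 12.3631*q + 5.8916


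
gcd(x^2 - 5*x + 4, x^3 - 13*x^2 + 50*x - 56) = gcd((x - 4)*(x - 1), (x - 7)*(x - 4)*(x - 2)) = x - 4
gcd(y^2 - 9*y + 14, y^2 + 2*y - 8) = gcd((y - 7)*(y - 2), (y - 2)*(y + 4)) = y - 2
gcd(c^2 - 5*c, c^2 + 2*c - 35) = c - 5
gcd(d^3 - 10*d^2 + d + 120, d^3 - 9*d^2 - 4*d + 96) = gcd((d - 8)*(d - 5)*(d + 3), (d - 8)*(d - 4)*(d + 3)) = d^2 - 5*d - 24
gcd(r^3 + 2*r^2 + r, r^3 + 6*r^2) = r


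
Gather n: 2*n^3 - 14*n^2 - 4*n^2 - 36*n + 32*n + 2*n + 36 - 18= 2*n^3 - 18*n^2 - 2*n + 18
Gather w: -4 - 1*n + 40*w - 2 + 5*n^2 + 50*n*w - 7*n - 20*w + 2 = 5*n^2 - 8*n + w*(50*n + 20) - 4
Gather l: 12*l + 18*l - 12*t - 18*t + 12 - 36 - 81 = 30*l - 30*t - 105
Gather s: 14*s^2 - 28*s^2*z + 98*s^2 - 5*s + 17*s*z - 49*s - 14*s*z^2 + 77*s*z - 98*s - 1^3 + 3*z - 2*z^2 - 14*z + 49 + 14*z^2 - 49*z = s^2*(112 - 28*z) + s*(-14*z^2 + 94*z - 152) + 12*z^2 - 60*z + 48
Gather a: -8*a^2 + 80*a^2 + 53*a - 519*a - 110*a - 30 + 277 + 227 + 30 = 72*a^2 - 576*a + 504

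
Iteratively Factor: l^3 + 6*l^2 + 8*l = (l + 2)*(l^2 + 4*l) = (l + 2)*(l + 4)*(l)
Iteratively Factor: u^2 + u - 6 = (u - 2)*(u + 3)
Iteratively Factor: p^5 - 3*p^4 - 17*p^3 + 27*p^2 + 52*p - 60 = (p - 5)*(p^4 + 2*p^3 - 7*p^2 - 8*p + 12) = (p - 5)*(p + 2)*(p^3 - 7*p + 6) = (p - 5)*(p - 1)*(p + 2)*(p^2 + p - 6) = (p - 5)*(p - 1)*(p + 2)*(p + 3)*(p - 2)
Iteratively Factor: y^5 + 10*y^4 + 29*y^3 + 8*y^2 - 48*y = (y)*(y^4 + 10*y^3 + 29*y^2 + 8*y - 48) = y*(y - 1)*(y^3 + 11*y^2 + 40*y + 48) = y*(y - 1)*(y + 3)*(y^2 + 8*y + 16) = y*(y - 1)*(y + 3)*(y + 4)*(y + 4)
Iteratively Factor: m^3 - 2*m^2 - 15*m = (m + 3)*(m^2 - 5*m) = m*(m + 3)*(m - 5)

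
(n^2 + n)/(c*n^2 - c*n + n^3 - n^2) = (n + 1)/(c*n - c + n^2 - n)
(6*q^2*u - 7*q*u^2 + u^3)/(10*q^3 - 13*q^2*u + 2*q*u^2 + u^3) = u*(6*q - u)/(10*q^2 - 3*q*u - u^2)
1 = 1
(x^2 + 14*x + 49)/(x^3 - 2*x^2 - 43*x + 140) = (x + 7)/(x^2 - 9*x + 20)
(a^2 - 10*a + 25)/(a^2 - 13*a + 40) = (a - 5)/(a - 8)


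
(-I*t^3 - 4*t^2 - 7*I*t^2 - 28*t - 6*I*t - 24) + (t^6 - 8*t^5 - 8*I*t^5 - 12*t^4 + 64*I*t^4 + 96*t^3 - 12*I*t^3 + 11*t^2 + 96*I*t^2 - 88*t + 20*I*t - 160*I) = t^6 - 8*t^5 - 8*I*t^5 - 12*t^4 + 64*I*t^4 + 96*t^3 - 13*I*t^3 + 7*t^2 + 89*I*t^2 - 116*t + 14*I*t - 24 - 160*I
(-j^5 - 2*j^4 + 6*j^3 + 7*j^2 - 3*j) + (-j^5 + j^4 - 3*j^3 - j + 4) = -2*j^5 - j^4 + 3*j^3 + 7*j^2 - 4*j + 4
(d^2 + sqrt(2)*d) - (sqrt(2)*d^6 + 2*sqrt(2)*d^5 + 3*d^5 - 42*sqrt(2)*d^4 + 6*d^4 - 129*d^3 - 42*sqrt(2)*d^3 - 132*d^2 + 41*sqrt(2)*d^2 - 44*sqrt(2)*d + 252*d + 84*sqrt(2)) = -sqrt(2)*d^6 - 3*d^5 - 2*sqrt(2)*d^5 - 6*d^4 + 42*sqrt(2)*d^4 + 42*sqrt(2)*d^3 + 129*d^3 - 41*sqrt(2)*d^2 + 133*d^2 - 252*d + 45*sqrt(2)*d - 84*sqrt(2)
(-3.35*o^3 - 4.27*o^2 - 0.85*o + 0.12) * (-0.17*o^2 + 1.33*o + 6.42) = 0.5695*o^5 - 3.7296*o^4 - 27.0416*o^3 - 28.5643*o^2 - 5.2974*o + 0.7704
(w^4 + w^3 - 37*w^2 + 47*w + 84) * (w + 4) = w^5 + 5*w^4 - 33*w^3 - 101*w^2 + 272*w + 336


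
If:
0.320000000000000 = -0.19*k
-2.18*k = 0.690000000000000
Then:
No Solution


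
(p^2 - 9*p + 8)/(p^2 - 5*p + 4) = (p - 8)/(p - 4)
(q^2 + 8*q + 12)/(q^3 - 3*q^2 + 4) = (q^2 + 8*q + 12)/(q^3 - 3*q^2 + 4)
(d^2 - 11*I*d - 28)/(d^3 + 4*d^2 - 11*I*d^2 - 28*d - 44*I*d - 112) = 1/(d + 4)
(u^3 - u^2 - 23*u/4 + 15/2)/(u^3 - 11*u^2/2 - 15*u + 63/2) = (u^2 + u/2 - 5)/(u^2 - 4*u - 21)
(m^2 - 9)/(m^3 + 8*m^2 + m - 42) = (m - 3)/(m^2 + 5*m - 14)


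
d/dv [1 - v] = -1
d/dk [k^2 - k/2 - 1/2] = 2*k - 1/2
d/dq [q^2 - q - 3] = 2*q - 1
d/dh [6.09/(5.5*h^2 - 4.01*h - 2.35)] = (24.4209 - 66.99*h)/(-5.5*h^2 + 4.01*h + 2.35)^2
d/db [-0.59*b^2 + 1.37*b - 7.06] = 1.37 - 1.18*b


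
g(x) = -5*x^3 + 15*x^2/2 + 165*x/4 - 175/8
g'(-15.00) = -3558.75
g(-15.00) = 17921.88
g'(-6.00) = -588.75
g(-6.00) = 1080.62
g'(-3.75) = -225.94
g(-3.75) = 192.58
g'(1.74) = 21.94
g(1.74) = 46.27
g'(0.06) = 42.10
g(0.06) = -19.37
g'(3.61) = -100.08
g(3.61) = -10.45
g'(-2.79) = -117.36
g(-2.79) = 30.01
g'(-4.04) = -264.17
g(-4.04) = 263.58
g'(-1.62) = -22.42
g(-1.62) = -47.76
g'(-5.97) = -582.91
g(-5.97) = 1063.05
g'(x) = -15*x^2 + 15*x + 165/4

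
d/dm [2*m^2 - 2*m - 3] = 4*m - 2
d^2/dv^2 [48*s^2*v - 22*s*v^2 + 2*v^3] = -44*s + 12*v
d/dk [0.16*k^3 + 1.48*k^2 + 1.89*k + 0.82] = 0.48*k^2 + 2.96*k + 1.89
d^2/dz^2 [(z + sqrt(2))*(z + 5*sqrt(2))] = 2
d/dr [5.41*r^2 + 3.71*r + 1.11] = 10.82*r + 3.71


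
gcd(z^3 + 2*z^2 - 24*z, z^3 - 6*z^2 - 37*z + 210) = z + 6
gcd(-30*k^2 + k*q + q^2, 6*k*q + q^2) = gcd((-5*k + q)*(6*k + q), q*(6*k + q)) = 6*k + q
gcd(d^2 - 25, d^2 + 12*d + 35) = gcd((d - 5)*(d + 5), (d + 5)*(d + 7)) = d + 5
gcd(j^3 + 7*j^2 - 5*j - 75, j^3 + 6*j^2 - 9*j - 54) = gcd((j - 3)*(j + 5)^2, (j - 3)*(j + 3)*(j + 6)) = j - 3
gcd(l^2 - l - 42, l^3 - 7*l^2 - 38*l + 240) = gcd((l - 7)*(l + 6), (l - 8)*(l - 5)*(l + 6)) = l + 6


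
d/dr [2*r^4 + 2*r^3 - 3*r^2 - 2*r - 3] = 8*r^3 + 6*r^2 - 6*r - 2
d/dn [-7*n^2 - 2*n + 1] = -14*n - 2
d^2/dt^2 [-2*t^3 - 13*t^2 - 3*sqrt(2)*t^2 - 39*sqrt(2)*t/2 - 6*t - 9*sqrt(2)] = -12*t - 26 - 6*sqrt(2)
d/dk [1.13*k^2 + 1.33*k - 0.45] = 2.26*k + 1.33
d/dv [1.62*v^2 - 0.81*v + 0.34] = 3.24*v - 0.81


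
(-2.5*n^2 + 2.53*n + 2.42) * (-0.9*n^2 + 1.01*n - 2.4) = 2.25*n^4 - 4.802*n^3 + 6.3773*n^2 - 3.6278*n - 5.808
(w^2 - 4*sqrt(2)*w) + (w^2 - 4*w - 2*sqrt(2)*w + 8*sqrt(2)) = 2*w^2 - 6*sqrt(2)*w - 4*w + 8*sqrt(2)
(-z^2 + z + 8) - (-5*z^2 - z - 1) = 4*z^2 + 2*z + 9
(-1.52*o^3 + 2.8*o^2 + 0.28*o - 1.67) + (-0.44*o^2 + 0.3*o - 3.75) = -1.52*o^3 + 2.36*o^2 + 0.58*o - 5.42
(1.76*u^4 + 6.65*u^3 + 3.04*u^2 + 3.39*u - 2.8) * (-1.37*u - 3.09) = -2.4112*u^5 - 14.5489*u^4 - 24.7133*u^3 - 14.0379*u^2 - 6.6391*u + 8.652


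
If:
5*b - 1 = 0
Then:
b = 1/5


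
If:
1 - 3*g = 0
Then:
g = 1/3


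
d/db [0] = 0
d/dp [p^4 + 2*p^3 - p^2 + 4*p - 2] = 4*p^3 + 6*p^2 - 2*p + 4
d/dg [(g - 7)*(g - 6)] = 2*g - 13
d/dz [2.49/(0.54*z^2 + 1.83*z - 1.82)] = (-2.6892*z - 4.5567)/(0.54*z^2 + 1.83*z - 1.82)^2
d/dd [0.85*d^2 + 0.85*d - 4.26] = 1.7*d + 0.85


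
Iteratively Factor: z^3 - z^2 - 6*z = (z)*(z^2 - z - 6) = z*(z - 3)*(z + 2)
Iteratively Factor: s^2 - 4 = (s - 2)*(s + 2)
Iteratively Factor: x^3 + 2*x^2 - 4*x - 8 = (x + 2)*(x^2 - 4) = (x + 2)^2*(x - 2)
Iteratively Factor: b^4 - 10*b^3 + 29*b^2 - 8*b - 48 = (b - 4)*(b^3 - 6*b^2 + 5*b + 12) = (b - 4)^2*(b^2 - 2*b - 3) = (b - 4)^2*(b - 3)*(b + 1)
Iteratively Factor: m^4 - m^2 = (m)*(m^3 - m) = m^2*(m^2 - 1) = m^2*(m + 1)*(m - 1)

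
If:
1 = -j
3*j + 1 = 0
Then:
No Solution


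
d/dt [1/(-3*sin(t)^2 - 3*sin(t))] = (2/tan(t) + cos(t)/sin(t)^2)/(3*(sin(t) + 1)^2)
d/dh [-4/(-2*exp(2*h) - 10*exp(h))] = 2*(-2*exp(h) - 5)*exp(-h)/(exp(h) + 5)^2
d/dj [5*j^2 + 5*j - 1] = 10*j + 5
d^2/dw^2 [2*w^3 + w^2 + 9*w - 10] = 12*w + 2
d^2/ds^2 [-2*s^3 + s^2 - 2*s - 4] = 2 - 12*s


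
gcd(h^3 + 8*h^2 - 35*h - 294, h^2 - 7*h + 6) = h - 6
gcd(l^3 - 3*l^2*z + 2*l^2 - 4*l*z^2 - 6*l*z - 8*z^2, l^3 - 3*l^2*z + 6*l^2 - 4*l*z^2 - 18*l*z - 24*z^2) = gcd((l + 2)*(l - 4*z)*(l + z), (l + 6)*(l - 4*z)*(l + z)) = -l^2 + 3*l*z + 4*z^2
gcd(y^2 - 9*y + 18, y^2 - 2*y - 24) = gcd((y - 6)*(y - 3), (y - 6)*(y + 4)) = y - 6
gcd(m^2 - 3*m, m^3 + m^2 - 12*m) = m^2 - 3*m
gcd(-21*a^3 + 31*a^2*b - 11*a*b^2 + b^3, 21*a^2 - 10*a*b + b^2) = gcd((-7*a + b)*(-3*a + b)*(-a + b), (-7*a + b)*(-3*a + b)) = 21*a^2 - 10*a*b + b^2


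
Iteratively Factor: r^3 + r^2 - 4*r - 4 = (r + 1)*(r^2 - 4) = (r - 2)*(r + 1)*(r + 2)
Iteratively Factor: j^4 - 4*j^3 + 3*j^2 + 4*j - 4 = (j + 1)*(j^3 - 5*j^2 + 8*j - 4) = (j - 2)*(j + 1)*(j^2 - 3*j + 2) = (j - 2)*(j - 1)*(j + 1)*(j - 2)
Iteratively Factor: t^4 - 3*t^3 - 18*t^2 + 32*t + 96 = (t - 4)*(t^3 + t^2 - 14*t - 24) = (t - 4)^2*(t^2 + 5*t + 6) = (t - 4)^2*(t + 3)*(t + 2)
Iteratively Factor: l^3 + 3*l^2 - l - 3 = (l - 1)*(l^2 + 4*l + 3) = (l - 1)*(l + 3)*(l + 1)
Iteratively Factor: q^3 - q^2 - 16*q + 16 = (q - 1)*(q^2 - 16) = (q - 1)*(q + 4)*(q - 4)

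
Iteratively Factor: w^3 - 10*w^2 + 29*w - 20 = (w - 1)*(w^2 - 9*w + 20) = (w - 4)*(w - 1)*(w - 5)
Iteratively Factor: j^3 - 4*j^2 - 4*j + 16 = (j - 2)*(j^2 - 2*j - 8) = (j - 2)*(j + 2)*(j - 4)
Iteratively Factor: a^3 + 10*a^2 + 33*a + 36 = (a + 3)*(a^2 + 7*a + 12) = (a + 3)*(a + 4)*(a + 3)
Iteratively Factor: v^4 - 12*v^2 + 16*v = (v + 4)*(v^3 - 4*v^2 + 4*v) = (v - 2)*(v + 4)*(v^2 - 2*v) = v*(v - 2)*(v + 4)*(v - 2)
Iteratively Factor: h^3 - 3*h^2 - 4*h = (h + 1)*(h^2 - 4*h) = (h - 4)*(h + 1)*(h)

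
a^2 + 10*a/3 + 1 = (a + 1/3)*(a + 3)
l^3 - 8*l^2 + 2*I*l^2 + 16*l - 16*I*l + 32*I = (l - 4)^2*(l + 2*I)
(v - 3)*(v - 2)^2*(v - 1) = v^4 - 8*v^3 + 23*v^2 - 28*v + 12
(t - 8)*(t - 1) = t^2 - 9*t + 8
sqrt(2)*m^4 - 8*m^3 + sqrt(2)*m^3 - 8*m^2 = m^2*(m - 4*sqrt(2))*(sqrt(2)*m + sqrt(2))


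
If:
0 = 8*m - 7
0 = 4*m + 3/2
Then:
No Solution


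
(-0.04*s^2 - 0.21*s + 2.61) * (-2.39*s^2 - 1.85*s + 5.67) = 0.0956*s^4 + 0.5759*s^3 - 6.0762*s^2 - 6.0192*s + 14.7987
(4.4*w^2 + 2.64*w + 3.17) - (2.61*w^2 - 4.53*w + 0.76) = 1.79*w^2 + 7.17*w + 2.41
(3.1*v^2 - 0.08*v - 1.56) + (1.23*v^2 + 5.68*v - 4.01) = 4.33*v^2 + 5.6*v - 5.57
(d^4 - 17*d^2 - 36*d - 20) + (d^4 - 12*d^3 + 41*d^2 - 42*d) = 2*d^4 - 12*d^3 + 24*d^2 - 78*d - 20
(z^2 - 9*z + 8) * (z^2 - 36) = z^4 - 9*z^3 - 28*z^2 + 324*z - 288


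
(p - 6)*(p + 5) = p^2 - p - 30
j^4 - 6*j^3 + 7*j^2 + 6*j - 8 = (j - 4)*(j - 2)*(j - 1)*(j + 1)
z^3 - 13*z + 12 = (z - 3)*(z - 1)*(z + 4)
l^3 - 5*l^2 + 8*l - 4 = (l - 2)^2*(l - 1)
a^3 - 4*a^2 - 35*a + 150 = (a - 5)^2*(a + 6)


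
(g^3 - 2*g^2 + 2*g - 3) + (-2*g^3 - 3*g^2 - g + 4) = -g^3 - 5*g^2 + g + 1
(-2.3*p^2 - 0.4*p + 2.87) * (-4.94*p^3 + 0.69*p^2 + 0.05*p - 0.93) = 11.362*p^5 + 0.389*p^4 - 14.5688*p^3 + 4.0993*p^2 + 0.5155*p - 2.6691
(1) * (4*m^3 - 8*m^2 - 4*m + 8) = 4*m^3 - 8*m^2 - 4*m + 8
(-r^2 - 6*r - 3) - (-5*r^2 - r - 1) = 4*r^2 - 5*r - 2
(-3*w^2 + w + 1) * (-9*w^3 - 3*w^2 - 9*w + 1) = 27*w^5 + 15*w^3 - 15*w^2 - 8*w + 1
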